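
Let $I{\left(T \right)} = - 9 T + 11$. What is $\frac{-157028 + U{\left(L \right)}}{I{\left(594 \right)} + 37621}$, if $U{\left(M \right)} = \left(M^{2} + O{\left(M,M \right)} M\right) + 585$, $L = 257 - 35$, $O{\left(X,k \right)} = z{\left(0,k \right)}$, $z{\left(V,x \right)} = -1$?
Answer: $- \frac{107381}{32286} \approx -3.3259$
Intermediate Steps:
$O{\left(X,k \right)} = -1$
$L = 222$ ($L = 257 - 35 = 222$)
$U{\left(M \right)} = 585 + M^{2} - M$ ($U{\left(M \right)} = \left(M^{2} - M\right) + 585 = 585 + M^{2} - M$)
$I{\left(T \right)} = 11 - 9 T$
$\frac{-157028 + U{\left(L \right)}}{I{\left(594 \right)} + 37621} = \frac{-157028 + \left(585 + 222^{2} - 222\right)}{\left(11 - 5346\right) + 37621} = \frac{-157028 + \left(585 + 49284 - 222\right)}{\left(11 - 5346\right) + 37621} = \frac{-157028 + 49647}{-5335 + 37621} = - \frac{107381}{32286}$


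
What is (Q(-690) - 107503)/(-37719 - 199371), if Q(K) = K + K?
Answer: 108883/237090 ≈ 0.45925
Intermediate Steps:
Q(K) = 2*K
(Q(-690) - 107503)/(-37719 - 199371) = (2*(-690) - 107503)/(-37719 - 199371) = (-1380 - 107503)/(-237090) = -108883*(-1/237090) = 108883/237090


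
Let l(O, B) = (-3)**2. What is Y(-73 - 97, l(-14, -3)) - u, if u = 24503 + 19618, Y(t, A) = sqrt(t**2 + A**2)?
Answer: -44121 + sqrt(28981) ≈ -43951.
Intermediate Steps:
l(O, B) = 9
Y(t, A) = sqrt(A**2 + t**2)
u = 44121
Y(-73 - 97, l(-14, -3)) - u = sqrt(9**2 + (-73 - 97)**2) - 1*44121 = sqrt(81 + (-170)**2) - 44121 = sqrt(81 + 28900) - 44121 = sqrt(28981) - 44121 = -44121 + sqrt(28981)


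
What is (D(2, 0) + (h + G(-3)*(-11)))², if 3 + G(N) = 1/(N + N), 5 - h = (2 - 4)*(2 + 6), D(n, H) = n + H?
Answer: 120409/36 ≈ 3344.7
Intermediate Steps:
D(n, H) = H + n
h = 21 (h = 5 - (2 - 4)*(2 + 6) = 5 - (-2)*8 = 5 - 1*(-16) = 5 + 16 = 21)
G(N) = -3 + 1/(2*N) (G(N) = -3 + 1/(N + N) = -3 + 1/(2*N))
(D(2, 0) + (h + G(-3)*(-11)))² = ((0 + 2) + (21 + (-3 + (½)/(-3))*(-11)))² = (2 + (21 + (-3 + (½)*(-⅓))*(-11)))² = (2 + (21 + (-3 - ⅙)*(-11)))² = (2 + (21 - 19/6*(-11)))² = (2 + (21 + 209/6))² = (2 + 335/6)² = (347/6)² = 120409/36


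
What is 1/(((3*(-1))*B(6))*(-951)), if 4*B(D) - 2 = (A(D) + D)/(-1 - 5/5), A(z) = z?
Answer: -1/2853 ≈ -0.00035051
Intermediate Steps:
B(D) = 1/2 - D/4 (B(D) = 1/2 + ((D + D)/(-1 - 5/5))/4 = 1/2 + ((2*D)/(-1 - 5*1/5))/4 = 1/2 + ((2*D)/(-1 - 1))/4 = 1/2 + ((2*D)/(-2))/4 = 1/2 + ((2*D)*(-1/2))/4 = 1/2 + (-D)/4 = 1/2 - D/4)
1/(((3*(-1))*B(6))*(-951)) = 1/(((3*(-1))*(1/2 - 1/4*6))*(-951)) = 1/(-3*(1/2 - 3/2)*(-951)) = 1/(-3*(-1)*(-951)) = 1/(3*(-951)) = 1/(-2853) = -1/2853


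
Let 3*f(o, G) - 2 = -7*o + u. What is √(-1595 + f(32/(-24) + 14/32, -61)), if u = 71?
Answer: 5*I*√9035/12 ≈ 39.605*I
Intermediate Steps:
f(o, G) = 73/3 - 7*o/3 (f(o, G) = ⅔ + (-7*o + 71)/3 = ⅔ + (71 - 7*o)/3 = ⅔ + (71/3 - 7*o/3) = 73/3 - 7*o/3)
√(-1595 + f(32/(-24) + 14/32, -61)) = √(-1595 + (73/3 - 7*(32/(-24) + 14/32)/3)) = √(-1595 + (73/3 - 7*(32*(-1/24) + 14*(1/32))/3)) = √(-1595 + (73/3 - 7*(-4/3 + 7/16)/3)) = √(-1595 + (73/3 - 7/3*(-43/48))) = √(-1595 + (73/3 + 301/144)) = √(-1595 + 3805/144) = √(-225875/144) = 5*I*√9035/12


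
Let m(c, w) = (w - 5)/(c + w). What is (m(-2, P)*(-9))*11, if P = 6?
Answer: -99/4 ≈ -24.750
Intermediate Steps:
m(c, w) = (-5 + w)/(c + w)
(m(-2, P)*(-9))*11 = (((-5 + 6)/(-2 + 6))*(-9))*11 = ((1/4)*(-9))*11 = -9/4*11 = -99/4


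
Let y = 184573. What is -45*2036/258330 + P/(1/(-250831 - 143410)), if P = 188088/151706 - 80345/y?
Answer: -38237727723971757203/120557580186859 ≈ -3.1717e+5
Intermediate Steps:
P = 11263573927/14000415769 (P = 188088/151706 - 80345/184573 = 188088*(1/151706) - 80345*1/184573 = 94044/75853 - 80345/184573 = 11263573927/14000415769 ≈ 0.80452)
-45*2036/258330 + P/(1/(-250831 - 143410)) = -45*2036/258330 + 11263573927/(14000415769*(1/(-250831 - 143410))) = -91620*1/258330 + 11263573927/(14000415769*(1/(-394241))) = -3054/8611 + 11263573927/(14000415769*(-1/394241)) = -3054/8611 + (11263573927/14000415769)*(-394241) = -3054/8611 - 4440562648554407/14000415769 = -38237727723971757203/120557580186859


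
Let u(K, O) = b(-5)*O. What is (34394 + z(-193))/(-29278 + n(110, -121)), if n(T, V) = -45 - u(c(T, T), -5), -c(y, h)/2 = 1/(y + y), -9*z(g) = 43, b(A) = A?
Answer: -309503/264132 ≈ -1.1718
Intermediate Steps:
z(g) = -43/9 (z(g) = -⅑*43 = -43/9)
c(y, h) = -1/y (c(y, h) = -2/(y + y) = -2*1/(2*y) = -1/y)
u(K, O) = -5*O
n(T, V) = -70 (n(T, V) = -45 - (-5)*(-5) = -45 - 1*25 = -45 - 25 = -70)
(34394 + z(-193))/(-29278 + n(110, -121)) = (34394 - 43/9)/(-29278 - 70) = (309503/9)/(-29348) = (309503/9)*(-1/29348) = -309503/264132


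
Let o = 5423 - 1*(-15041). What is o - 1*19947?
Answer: 517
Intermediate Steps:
o = 20464 (o = 5423 + 15041 = 20464)
o - 1*19947 = 20464 - 1*19947 = 20464 - 19947 = 517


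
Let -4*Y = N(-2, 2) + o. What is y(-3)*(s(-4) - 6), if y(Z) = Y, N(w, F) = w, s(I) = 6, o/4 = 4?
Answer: 0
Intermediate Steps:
o = 16 (o = 4*4 = 16)
Y = -7/2 (Y = -(-2 + 16)/4 = -1/4*14 = -7/2 ≈ -3.5000)
y(Z) = -7/2
y(-3)*(s(-4) - 6) = -7*(6 - 6)/2 = -7/2*0 = 0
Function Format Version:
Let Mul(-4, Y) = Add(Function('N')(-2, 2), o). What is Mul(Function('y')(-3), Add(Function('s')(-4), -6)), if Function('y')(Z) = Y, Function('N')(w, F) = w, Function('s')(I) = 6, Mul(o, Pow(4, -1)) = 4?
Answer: 0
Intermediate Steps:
o = 16 (o = Mul(4, 4) = 16)
Y = Rational(-7, 2) (Y = Mul(Rational(-1, 4), Add(-2, 16)) = Mul(Rational(-1, 4), 14) = Rational(-7, 2) ≈ -3.5000)
Function('y')(Z) = Rational(-7, 2)
Mul(Function('y')(-3), Add(Function('s')(-4), -6)) = Mul(Rational(-7, 2), Add(6, -6)) = Mul(Rational(-7, 2), 0) = 0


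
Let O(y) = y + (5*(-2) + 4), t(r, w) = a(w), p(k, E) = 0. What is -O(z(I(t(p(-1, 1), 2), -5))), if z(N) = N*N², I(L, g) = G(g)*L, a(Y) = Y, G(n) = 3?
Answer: -210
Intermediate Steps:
t(r, w) = w
I(L, g) = 3*L
z(N) = N³
O(y) = -6 + y (O(y) = y + (-10 + 4) = y - 6 = -6 + y)
-O(z(I(t(p(-1, 1), 2), -5))) = -(-6 + (3*2)³) = -(-6 + 6³) = -(-6 + 216) = -1*210 = -210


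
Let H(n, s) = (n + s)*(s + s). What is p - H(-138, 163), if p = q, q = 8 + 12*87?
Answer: -7098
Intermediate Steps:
H(n, s) = 2*s*(n + s) (H(n, s) = (n + s)*(2*s) = 2*s*(n + s))
q = 1052 (q = 8 + 1044 = 1052)
p = 1052
p - H(-138, 163) = 1052 - 2*163*(-138 + 163) = 1052 - 2*163*25 = 1052 - 1*8150 = 1052 - 8150 = -7098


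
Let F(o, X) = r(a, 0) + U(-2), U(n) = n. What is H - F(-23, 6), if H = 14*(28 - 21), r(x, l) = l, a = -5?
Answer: 100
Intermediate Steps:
F(o, X) = -2 (F(o, X) = 0 - 2 = -2)
H = 98 (H = 14*7 = 98)
H - F(-23, 6) = 98 - 1*(-2) = 98 + 2 = 100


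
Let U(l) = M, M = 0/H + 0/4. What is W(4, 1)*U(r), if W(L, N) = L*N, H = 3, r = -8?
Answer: 0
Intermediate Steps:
M = 0 (M = 0/3 + 0/4 = 0*(⅓) + 0*(¼) = 0 + 0 = 0)
U(l) = 0
W(4, 1)*U(r) = (4*1)*0 = 4*0 = 0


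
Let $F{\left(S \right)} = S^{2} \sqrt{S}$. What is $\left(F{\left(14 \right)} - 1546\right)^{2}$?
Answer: $2927940 - 606032 \sqrt{14} \approx 6.6038 \cdot 10^{5}$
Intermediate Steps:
$F{\left(S \right)} = S^{\frac{5}{2}}$
$\left(F{\left(14 \right)} - 1546\right)^{2} = \left(14^{\frac{5}{2}} - 1546\right)^{2} = \left(196 \sqrt{14} - 1546\right)^{2} = \left(-1546 + 196 \sqrt{14}\right)^{2}$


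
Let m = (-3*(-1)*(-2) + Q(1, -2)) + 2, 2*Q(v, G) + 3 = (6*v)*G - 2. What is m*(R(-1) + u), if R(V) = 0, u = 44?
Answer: -550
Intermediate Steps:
Q(v, G) = -5/2 + 3*G*v (Q(v, G) = -3/2 + ((6*v)*G - 2)/2 = -3/2 + (6*G*v - 2)/2 = -3/2 + (-2 + 6*G*v)/2 = -3/2 + (-1 + 3*G*v) = -5/2 + 3*G*v)
m = -25/2 (m = (-3*(-1)*(-2) + (-5/2 + 3*(-2)*1)) + 2 = (3*(-2) + (-5/2 - 6)) + 2 = (-6 - 17/2) + 2 = -29/2 + 2 = -25/2 ≈ -12.500)
m*(R(-1) + u) = -25*(0 + 44)/2 = -25/2*44 = -550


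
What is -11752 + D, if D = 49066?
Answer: 37314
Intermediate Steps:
-11752 + D = -11752 + 49066 = 37314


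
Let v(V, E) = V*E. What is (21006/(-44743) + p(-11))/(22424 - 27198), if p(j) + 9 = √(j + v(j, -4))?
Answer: 423693/213603082 - √33/4774 ≈ 0.00078025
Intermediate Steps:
v(V, E) = E*V
p(j) = -9 + √3*√(-j) (p(j) = -9 + √(j - 4*j) = -9 + √(-3*j) = -9 + √3*√(-j))
(21006/(-44743) + p(-11))/(22424 - 27198) = (21006/(-44743) + (-9 + √3*√(-1*(-11))))/(22424 - 27198) = (21006*(-1/44743) + (-9 + √3*√11))/(-4774) = (-21006/44743 + (-9 + √33))*(-1/4774) = (-423693/44743 + √33)*(-1/4774) = 423693/213603082 - √33/4774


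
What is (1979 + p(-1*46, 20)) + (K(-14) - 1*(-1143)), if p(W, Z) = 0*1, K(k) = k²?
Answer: 3318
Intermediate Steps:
p(W, Z) = 0
(1979 + p(-1*46, 20)) + (K(-14) - 1*(-1143)) = (1979 + 0) + ((-14)² - 1*(-1143)) = 1979 + (196 + 1143) = 1979 + 1339 = 3318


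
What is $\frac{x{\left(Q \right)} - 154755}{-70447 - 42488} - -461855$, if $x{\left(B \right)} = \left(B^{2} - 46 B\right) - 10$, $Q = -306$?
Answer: $\frac{52159641478}{112935} \approx 4.6186 \cdot 10^{5}$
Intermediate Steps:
$x{\left(B \right)} = -10 + B^{2} - 46 B$
$\frac{x{\left(Q \right)} - 154755}{-70447 - 42488} - -461855 = \frac{\left(-10 + \left(-306\right)^{2} - -14076\right) - 154755}{-70447 - 42488} - -461855 = \frac{\left(-10 + 93636 + 14076\right) - 154755}{-112935} + 461855 = \left(107702 - 154755\right) \left(- \frac{1}{112935}\right) + 461855 = \left(-47053\right) \left(- \frac{1}{112935}\right) + 461855 = \frac{47053}{112935} + 461855 = \frac{52159641478}{112935}$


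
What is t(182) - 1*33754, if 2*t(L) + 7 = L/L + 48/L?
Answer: -3071875/91 ≈ -33757.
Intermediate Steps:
t(L) = -3 + 24/L (t(L) = -7/2 + (L/L + 48/L)/2 = -7/2 + (1 + 48/L)/2 = -7/2 + (1/2 + 24/L) = -3 + 24/L)
t(182) - 1*33754 = (-3 + 24/182) - 1*33754 = (-3 + 24*(1/182)) - 33754 = (-3 + 12/91) - 33754 = -261/91 - 33754 = -3071875/91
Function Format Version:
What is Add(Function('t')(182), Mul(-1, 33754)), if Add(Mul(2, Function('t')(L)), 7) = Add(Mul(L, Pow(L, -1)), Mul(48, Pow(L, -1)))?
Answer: Rational(-3071875, 91) ≈ -33757.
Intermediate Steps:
Function('t')(L) = Add(-3, Mul(24, Pow(L, -1))) (Function('t')(L) = Add(Rational(-7, 2), Mul(Rational(1, 2), Add(Mul(L, Pow(L, -1)), Mul(48, Pow(L, -1))))) = Add(Rational(-7, 2), Mul(Rational(1, 2), Add(1, Mul(48, Pow(L, -1))))) = Add(Rational(-7, 2), Add(Rational(1, 2), Mul(24, Pow(L, -1)))) = Add(-3, Mul(24, Pow(L, -1))))
Add(Function('t')(182), Mul(-1, 33754)) = Add(Add(-3, Mul(24, Pow(182, -1))), Mul(-1, 33754)) = Add(Add(-3, Mul(24, Rational(1, 182))), -33754) = Add(Add(-3, Rational(12, 91)), -33754) = Add(Rational(-261, 91), -33754) = Rational(-3071875, 91)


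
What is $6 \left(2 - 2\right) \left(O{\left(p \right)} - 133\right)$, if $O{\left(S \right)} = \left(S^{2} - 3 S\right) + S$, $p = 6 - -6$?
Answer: $0$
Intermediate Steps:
$p = 12$ ($p = 6 + 6 = 12$)
$O{\left(S \right)} = S^{2} - 2 S$
$6 \left(2 - 2\right) \left(O{\left(p \right)} - 133\right) = 6 \left(2 - 2\right) \left(12 \left(-2 + 12\right) - 133\right) = 6 \cdot 0 \left(12 \cdot 10 - 133\right) = 0 \left(120 - 133\right) = 0 \left(-13\right) = 0$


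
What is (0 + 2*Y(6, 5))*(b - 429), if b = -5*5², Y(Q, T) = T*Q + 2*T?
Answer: -44320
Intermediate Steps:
Y(Q, T) = 2*T + Q*T (Y(Q, T) = Q*T + 2*T = 2*T + Q*T)
b = -125 (b = -5*25 = -125)
(0 + 2*Y(6, 5))*(b - 429) = (0 + 2*(5*(2 + 6)))*(-125 - 429) = (0 + 2*(5*8))*(-554) = (0 + 2*40)*(-554) = (0 + 80)*(-554) = 80*(-554) = -44320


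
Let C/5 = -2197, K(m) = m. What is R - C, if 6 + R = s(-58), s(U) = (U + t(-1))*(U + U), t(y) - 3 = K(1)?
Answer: 17243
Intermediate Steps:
t(y) = 4 (t(y) = 3 + 1 = 4)
C = -10985 (C = 5*(-2197) = -10985)
s(U) = 2*U*(4 + U) (s(U) = (U + 4)*(U + U) = (4 + U)*(2*U) = 2*U*(4 + U))
R = 6258 (R = -6 + 2*(-58)*(4 - 58) = -6 + 2*(-58)*(-54) = -6 + 6264 = 6258)
R - C = 6258 - 1*(-10985) = 6258 + 10985 = 17243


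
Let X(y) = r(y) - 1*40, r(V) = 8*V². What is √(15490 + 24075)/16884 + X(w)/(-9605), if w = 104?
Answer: -86488/9605 + √39565/16884 ≈ -8.9927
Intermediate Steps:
X(y) = -40 + 8*y² (X(y) = 8*y² - 1*40 = 8*y² - 40 = -40 + 8*y²)
√(15490 + 24075)/16884 + X(w)/(-9605) = √(15490 + 24075)/16884 + (-40 + 8*104²)/(-9605) = √39565*(1/16884) + (-40 + 8*10816)*(-1/9605) = √39565/16884 + (-40 + 86528)*(-1/9605) = √39565/16884 + 86488*(-1/9605) = √39565/16884 - 86488/9605 = -86488/9605 + √39565/16884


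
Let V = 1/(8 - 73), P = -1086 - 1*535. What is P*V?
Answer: 1621/65 ≈ 24.938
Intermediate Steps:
P = -1621 (P = -1086 - 535 = -1621)
V = -1/65 (V = 1/(-65) = -1/65 ≈ -0.015385)
P*V = -1621*(-1/65) = 1621/65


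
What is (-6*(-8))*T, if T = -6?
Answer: -288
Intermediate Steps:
(-6*(-8))*T = -6*(-8)*(-6) = 48*(-6) = -288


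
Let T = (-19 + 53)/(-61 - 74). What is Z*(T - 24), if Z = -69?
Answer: 75302/45 ≈ 1673.4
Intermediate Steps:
T = -34/135 (T = 34/(-135) = 34*(-1/135) = -34/135 ≈ -0.25185)
Z*(T - 24) = -69*(-34/135 - 24) = -69*(-3274/135) = 75302/45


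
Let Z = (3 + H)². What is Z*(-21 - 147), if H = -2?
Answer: -168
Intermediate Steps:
Z = 1 (Z = (3 - 2)² = 1² = 1)
Z*(-21 - 147) = 1*(-21 - 147) = 1*(-168) = -168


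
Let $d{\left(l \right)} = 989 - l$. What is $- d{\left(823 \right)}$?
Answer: $-166$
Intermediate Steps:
$- d{\left(823 \right)} = - (989 - 823) = \left(-1\right) 166 = -166$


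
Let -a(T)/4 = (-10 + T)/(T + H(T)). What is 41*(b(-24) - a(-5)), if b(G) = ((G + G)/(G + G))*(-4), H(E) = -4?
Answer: 328/3 ≈ 109.33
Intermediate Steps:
b(G) = -4 (b(G) = ((2*G)/((2*G)))*(-4) = ((2*G)*(1/(2*G)))*(-4) = 1*(-4) = -4)
a(T) = -4*(-10 + T)/(-4 + T) (a(T) = -4*(-10 + T)/(T - 4) = -4*(-10 + T)/(-4 + T))
41*(b(-24) - a(-5)) = 41*(-4 - 4*(10 - 1*(-5))/(-4 - 5)) = 41*(-4 - 4*(10 + 5)/(-9)) = 41*(-4 - 4*(-1)*15/9) = 41*(-4 - 1*(-20/3)) = 41*(-4 + 20/3) = 41*(8/3) = 328/3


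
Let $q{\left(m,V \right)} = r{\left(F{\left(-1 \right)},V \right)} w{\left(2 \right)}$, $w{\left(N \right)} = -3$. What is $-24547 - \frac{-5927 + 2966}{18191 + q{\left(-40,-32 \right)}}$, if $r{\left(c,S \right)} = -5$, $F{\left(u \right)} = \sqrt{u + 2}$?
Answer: $- \frac{446899721}{18206} \approx -24547.0$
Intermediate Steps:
$F{\left(u \right)} = \sqrt{2 + u}$
$q{\left(m,V \right)} = 15$ ($q{\left(m,V \right)} = \left(-5\right) \left(-3\right) = 15$)
$-24547 - \frac{-5927 + 2966}{18191 + q{\left(-40,-32 \right)}} = -24547 - \frac{-5927 + 2966}{18191 + 15} = -24547 - - \frac{2961}{18206} = -24547 + \frac{2961}{18206} = - \frac{446899721}{18206}$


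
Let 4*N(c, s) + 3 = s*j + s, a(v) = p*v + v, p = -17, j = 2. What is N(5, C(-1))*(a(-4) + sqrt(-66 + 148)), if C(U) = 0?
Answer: -48 - 3*sqrt(82)/4 ≈ -54.792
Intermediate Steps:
a(v) = -16*v (a(v) = -17*v + v = -16*v)
N(c, s) = -3/4 + 3*s/4 (N(c, s) = -3/4 + (s*2 + s)/4 = -3/4 + (2*s + s)/4 = -3/4 + (3*s)/4 = -3/4 + 3*s/4)
N(5, C(-1))*(a(-4) + sqrt(-66 + 148)) = (-3/4 + (3/4)*0)*(-16*(-4) + sqrt(-66 + 148)) = (-3/4 + 0)*(64 + sqrt(82)) = -3*(64 + sqrt(82))/4 = -48 - 3*sqrt(82)/4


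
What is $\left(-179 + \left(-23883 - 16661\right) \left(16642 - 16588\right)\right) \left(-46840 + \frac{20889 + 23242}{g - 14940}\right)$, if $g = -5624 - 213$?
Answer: $\frac{2130959904819105}{20777} \approx 1.0256 \cdot 10^{11}$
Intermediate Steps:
$g = -5837$ ($g = -5624 - 213 = -5837$)
$\left(-179 + \left(-23883 - 16661\right) \left(16642 - 16588\right)\right) \left(-46840 + \frac{20889 + 23242}{g - 14940}\right) = \left(-179 + \left(-23883 - 16661\right) \left(16642 - 16588\right)\right) \left(-46840 + \frac{20889 + 23242}{-5837 - 14940}\right) = \left(-179 - 2189376\right) \left(-46840 + \frac{44131}{-20777}\right) = \left(-179 - 2189376\right) \left(-46840 + 44131 \left(- \frac{1}{20777}\right)\right) = - 2189555 \left(-46840 - \frac{44131}{20777}\right) = \left(-2189555\right) \left(- \frac{973238811}{20777}\right) = \frac{2130959904819105}{20777}$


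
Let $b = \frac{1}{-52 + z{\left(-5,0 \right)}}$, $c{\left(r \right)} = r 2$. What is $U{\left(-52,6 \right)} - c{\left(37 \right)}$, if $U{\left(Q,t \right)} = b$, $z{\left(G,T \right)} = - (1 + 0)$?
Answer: $- \frac{3923}{53} \approx -74.019$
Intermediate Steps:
$c{\left(r \right)} = 2 r$
$z{\left(G,T \right)} = -1$ ($z{\left(G,T \right)} = \left(-1\right) 1 = -1$)
$b = - \frac{1}{53}$ ($b = \frac{1}{-52 - 1} = \frac{1}{-53} = - \frac{1}{53} \approx -0.018868$)
$U{\left(Q,t \right)} = - \frac{1}{53}$
$U{\left(-52,6 \right)} - c{\left(37 \right)} = - \frac{1}{53} - 2 \cdot 37 = - \frac{1}{53} - 74 = - \frac{3923}{53}$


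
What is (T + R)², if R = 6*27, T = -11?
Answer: 22801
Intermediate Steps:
R = 162
(T + R)² = (-11 + 162)² = 151² = 22801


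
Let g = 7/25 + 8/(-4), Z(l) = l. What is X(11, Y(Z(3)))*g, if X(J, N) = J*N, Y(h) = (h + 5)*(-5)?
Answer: 3784/5 ≈ 756.80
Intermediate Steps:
Y(h) = -25 - 5*h (Y(h) = (5 + h)*(-5) = -25 - 5*h)
g = -43/25 (g = 7*(1/25) + 8*(-¼) = 7/25 - 2 = -43/25 ≈ -1.7200)
X(11, Y(Z(3)))*g = (11*(-25 - 5*3))*(-43/25) = (11*(-25 - 15))*(-43/25) = (11*(-40))*(-43/25) = -440*(-43/25) = 3784/5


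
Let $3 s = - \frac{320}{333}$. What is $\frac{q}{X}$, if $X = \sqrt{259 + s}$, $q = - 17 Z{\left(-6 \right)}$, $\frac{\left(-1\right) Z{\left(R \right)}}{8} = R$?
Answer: $- \frac{2448 \sqrt{28684731}}{258421} \approx -50.735$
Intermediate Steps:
$Z{\left(R \right)} = - 8 R$
$s = - \frac{320}{999}$ ($s = \frac{\left(-320\right) \frac{1}{333}}{3} = \frac{1}{3} \left(- \frac{320}{333}\right) = - \frac{320}{999} \approx -0.32032$)
$q = -816$ ($q = - 17 \left(\left(-8\right) \left(-6\right)\right) = \left(-17\right) 48 = -816$)
$X = \frac{\sqrt{28684731}}{333}$ ($X = \sqrt{259 - \frac{320}{999}} = \sqrt{\frac{258421}{999}} = \frac{\sqrt{28684731}}{333} \approx 16.084$)
$\frac{q}{X} = - \frac{816}{\frac{1}{333} \sqrt{28684731}} = - 816 \frac{3 \sqrt{28684731}}{258421} = - \frac{2448 \sqrt{28684731}}{258421}$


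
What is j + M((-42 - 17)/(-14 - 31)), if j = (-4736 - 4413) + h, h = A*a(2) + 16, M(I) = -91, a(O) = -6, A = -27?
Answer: -9062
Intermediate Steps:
h = 178 (h = -27*(-6) + 16 = 162 + 16 = 178)
j = -8971 (j = (-4736 - 4413) + 178 = -9149 + 178 = -8971)
j + M((-42 - 17)/(-14 - 31)) = -8971 - 91 = -9062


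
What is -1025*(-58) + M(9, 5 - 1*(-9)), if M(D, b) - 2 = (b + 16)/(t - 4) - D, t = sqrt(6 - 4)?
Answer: 416041/7 - 15*sqrt(2)/7 ≈ 59431.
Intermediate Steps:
t = sqrt(2) ≈ 1.4142
M(D, b) = 2 - D + (16 + b)/(-4 + sqrt(2)) (M(D, b) = 2 + ((b + 16)/(sqrt(2) - 4) - D) = 2 + ((16 + b)/(-4 + sqrt(2)) - D) = 2 + (-D + (16 + b)/(-4 + sqrt(2))) = 2 - D + (16 + b)/(-4 + sqrt(2)))
-1025*(-58) + M(9, 5 - 1*(-9)) = -1025*(-58) + (-18/7 - 1*9 - 8*sqrt(2)/7 - 2*(5 - 1*(-9))/7 - (5 - 1*(-9))*sqrt(2)/14) = 59450 + (-18/7 - 9 - 8*sqrt(2)/7 - 2*(5 + 9)/7 - (5 + 9)*sqrt(2)/14) = 59450 + (-18/7 - 9 - 8*sqrt(2)/7 - 2/7*14 - 1/14*14*sqrt(2)) = 59450 + (-18/7 - 9 - 8*sqrt(2)/7 - 4 - sqrt(2)) = 59450 + (-109/7 - 15*sqrt(2)/7) = 416041/7 - 15*sqrt(2)/7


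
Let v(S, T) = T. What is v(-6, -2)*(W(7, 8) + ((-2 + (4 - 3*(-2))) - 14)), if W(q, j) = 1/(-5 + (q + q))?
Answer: 106/9 ≈ 11.778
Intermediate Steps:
W(q, j) = 1/(-5 + 2*q)
v(-6, -2)*(W(7, 8) + ((-2 + (4 - 3*(-2))) - 14)) = -2*(1/(-5 + 2*7) + ((-2 + (4 - 3*(-2))) - 14)) = -2*(1/(-5 + 14) + ((-2 + (4 + 6)) - 14)) = -2*(1/9 + ((-2 + 10) - 14)) = -2*(⅑ + (8 - 14)) = -2*(⅑ - 6) = -2*(-53/9) = 106/9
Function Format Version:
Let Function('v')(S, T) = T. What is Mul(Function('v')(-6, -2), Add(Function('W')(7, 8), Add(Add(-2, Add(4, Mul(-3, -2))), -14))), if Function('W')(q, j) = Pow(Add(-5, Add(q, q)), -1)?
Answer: Rational(106, 9) ≈ 11.778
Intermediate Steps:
Function('W')(q, j) = Pow(Add(-5, Mul(2, q)), -1)
Mul(Function('v')(-6, -2), Add(Function('W')(7, 8), Add(Add(-2, Add(4, Mul(-3, -2))), -14))) = Mul(-2, Add(Pow(Add(-5, Mul(2, 7)), -1), Add(Add(-2, Add(4, Mul(-3, -2))), -14))) = Mul(-2, Add(Pow(Add(-5, 14), -1), Add(Add(-2, Add(4, 6)), -14))) = Mul(-2, Add(Pow(9, -1), Add(Add(-2, 10), -14))) = Mul(-2, Add(Rational(1, 9), Add(8, -14))) = Mul(-2, Add(Rational(1, 9), -6)) = Mul(-2, Rational(-53, 9)) = Rational(106, 9)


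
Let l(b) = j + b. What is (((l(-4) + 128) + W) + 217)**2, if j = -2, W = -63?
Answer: 76176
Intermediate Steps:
l(b) = -2 + b
(((l(-4) + 128) + W) + 217)**2 = ((((-2 - 4) + 128) - 63) + 217)**2 = (((-6 + 128) - 63) + 217)**2 = ((122 - 63) + 217)**2 = (59 + 217)**2 = 276**2 = 76176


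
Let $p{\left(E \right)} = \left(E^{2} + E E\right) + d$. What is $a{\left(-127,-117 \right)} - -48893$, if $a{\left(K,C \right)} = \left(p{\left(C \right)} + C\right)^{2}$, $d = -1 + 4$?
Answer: $743374589$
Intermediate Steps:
$d = 3$
$p{\left(E \right)} = 3 + 2 E^{2}$ ($p{\left(E \right)} = \left(E^{2} + E E\right) + 3 = \left(E^{2} + E^{2}\right) + 3 = 2 E^{2} + 3 = 3 + 2 E^{2}$)
$a{\left(K,C \right)} = \left(3 + C + 2 C^{2}\right)^{2}$ ($a{\left(K,C \right)} = \left(\left(3 + 2 C^{2}\right) + C\right)^{2} = \left(3 + C + 2 C^{2}\right)^{2}$)
$a{\left(-127,-117 \right)} - -48893 = \left(3 - 117 + 2 \left(-117\right)^{2}\right)^{2} - -48893 = \left(3 - 117 + 2 \cdot 13689\right)^{2} + 48893 = \left(3 - 117 + 27378\right)^{2} + 48893 = 27264^{2} + 48893 = 743325696 + 48893 = 743374589$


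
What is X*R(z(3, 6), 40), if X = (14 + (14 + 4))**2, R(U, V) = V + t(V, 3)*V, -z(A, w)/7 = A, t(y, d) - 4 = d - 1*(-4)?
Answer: 491520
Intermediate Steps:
t(y, d) = 8 + d (t(y, d) = 4 + (d - 1*(-4)) = 4 + (d + 4) = 4 + (4 + d) = 8 + d)
z(A, w) = -7*A
R(U, V) = 12*V (R(U, V) = V + (8 + 3)*V = V + 11*V = 12*V)
X = 1024 (X = (14 + 18)**2 = 32**2 = 1024)
X*R(z(3, 6), 40) = 1024*(12*40) = 1024*480 = 491520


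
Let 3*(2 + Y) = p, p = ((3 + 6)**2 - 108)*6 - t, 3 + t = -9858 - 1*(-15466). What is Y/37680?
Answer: -5773/113040 ≈ -0.051070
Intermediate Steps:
t = 5605 (t = -3 + (-9858 - 1*(-15466)) = -3 + (-9858 + 15466) = -3 + 5608 = 5605)
p = -5767 (p = ((3 + 6)**2 - 108)*6 - 1*5605 = (9**2 - 108)*6 - 5605 = (81 - 108)*6 - 5605 = -27*6 - 5605 = -162 - 5605 = -5767)
Y = -5773/3 (Y = -2 + (1/3)*(-5767) = -2 - 5767/3 = -5773/3 ≈ -1924.3)
Y/37680 = -5773/3/37680 = -5773/3*1/37680 = -5773/113040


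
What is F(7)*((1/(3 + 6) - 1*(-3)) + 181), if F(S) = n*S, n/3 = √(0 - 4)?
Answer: 23198*I/3 ≈ 7732.7*I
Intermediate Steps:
n = 6*I (n = 3*√(0 - 4) = 3*√(-4) = 3*(2*I) = 6*I ≈ 6.0*I)
F(S) = 6*I*S (F(S) = (6*I)*S = 6*I*S)
F(7)*((1/(3 + 6) - 1*(-3)) + 181) = (6*I*7)*((1/(3 + 6) - 1*(-3)) + 181) = (42*I)*((1/9 + 3) + 181) = (42*I)*((⅑ + 3) + 181) = (42*I)*(28/9 + 181) = (42*I)*(1657/9) = 23198*I/3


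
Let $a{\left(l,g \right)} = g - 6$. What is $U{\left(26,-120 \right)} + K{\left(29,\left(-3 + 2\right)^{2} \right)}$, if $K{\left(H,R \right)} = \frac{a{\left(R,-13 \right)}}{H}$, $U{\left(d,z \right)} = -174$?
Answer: $- \frac{5065}{29} \approx -174.66$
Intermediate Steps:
$a{\left(l,g \right)} = -6 + g$
$K{\left(H,R \right)} = - \frac{19}{H}$ ($K{\left(H,R \right)} = \frac{-6 - 13}{H} = - \frac{19}{H}$)
$U{\left(26,-120 \right)} + K{\left(29,\left(-3 + 2\right)^{2} \right)} = -174 - \frac{19}{29} = - \frac{5065}{29}$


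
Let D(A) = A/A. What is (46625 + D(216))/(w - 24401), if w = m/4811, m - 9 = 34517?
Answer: -792642/414695 ≈ -1.9114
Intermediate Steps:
D(A) = 1
m = 34526 (m = 9 + 34517 = 34526)
w = 122/17 (w = 34526/4811 = 34526*(1/4811) = 122/17 ≈ 7.1765)
(46625 + D(216))/(w - 24401) = (46625 + 1)/(122/17 - 24401) = 46626/(-414695/17) = 46626*(-17/414695) = -792642/414695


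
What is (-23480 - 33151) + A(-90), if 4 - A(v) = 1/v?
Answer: -5096429/90 ≈ -56627.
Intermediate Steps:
A(v) = 4 - 1/v
(-23480 - 33151) + A(-90) = (-23480 - 33151) + (4 - 1/(-90)) = -56631 + (4 - 1*(-1/90)) = -56631 + (4 + 1/90) = -56631 + 361/90 = -5096429/90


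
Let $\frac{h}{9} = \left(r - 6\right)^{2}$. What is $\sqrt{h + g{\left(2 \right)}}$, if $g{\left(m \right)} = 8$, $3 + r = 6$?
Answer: $\sqrt{89} \approx 9.434$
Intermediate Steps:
$r = 3$ ($r = -3 + 6 = 3$)
$h = 81$ ($h = 9 \left(3 - 6\right)^{2} = 9 \left(-3\right)^{2} = 9 \cdot 9 = 81$)
$\sqrt{h + g{\left(2 \right)}} = \sqrt{81 + 8} = \sqrt{89}$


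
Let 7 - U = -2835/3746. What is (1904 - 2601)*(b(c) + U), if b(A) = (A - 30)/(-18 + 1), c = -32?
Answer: -29775061/3746 ≈ -7948.5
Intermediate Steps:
U = 29057/3746 (U = 7 - (-2835)/3746 = 7 - 1*(-2835/3746) = 7 + 2835/3746 = 29057/3746 ≈ 7.7568)
b(A) = 30/17 - A/17 (b(A) = (-30 + A)/(-17) = (-30 + A)*(-1/17) = 30/17 - A/17)
(1904 - 2601)*(b(c) + U) = (1904 - 2601)*((30/17 - 1/17*(-32)) + 29057/3746) = -697*((30/17 + 32/17) + 29057/3746) = -697*(62/17 + 29057/3746) = -697*726221/63682 = -29775061/3746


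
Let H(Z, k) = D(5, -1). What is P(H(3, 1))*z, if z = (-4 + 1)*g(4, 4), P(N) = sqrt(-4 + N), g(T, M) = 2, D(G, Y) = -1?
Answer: -6*I*sqrt(5) ≈ -13.416*I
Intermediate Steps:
H(Z, k) = -1
z = -6 (z = (-4 + 1)*2 = -3*2 = -6)
P(H(3, 1))*z = sqrt(-4 - 1)*(-6) = sqrt(-5)*(-6) = (I*sqrt(5))*(-6) = -6*I*sqrt(5)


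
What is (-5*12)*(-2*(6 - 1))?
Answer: 600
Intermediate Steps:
(-5*12)*(-2*(6 - 1)) = -(-120)*5 = -60*(-10) = 600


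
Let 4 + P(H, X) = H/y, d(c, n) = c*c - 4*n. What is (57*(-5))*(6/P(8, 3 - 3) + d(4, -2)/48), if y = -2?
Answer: 285/4 ≈ 71.250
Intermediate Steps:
d(c, n) = c**2 - 4*n
P(H, X) = -4 - H/2 (P(H, X) = -4 + H/(-2) = -4 + H*(-1/2) = -4 - H/2)
(57*(-5))*(6/P(8, 3 - 3) + d(4, -2)/48) = (57*(-5))*(6/(-4 - 1/2*8) + (4**2 - 4*(-2))/48) = -285*(6/(-4 - 4) + (16 + 8)*(1/48)) = -285*(6/(-8) + 24*(1/48)) = -285*(6*(-1/8) + 1/2) = -285*(-3/4 + 1/2) = -285*(-1/4) = 285/4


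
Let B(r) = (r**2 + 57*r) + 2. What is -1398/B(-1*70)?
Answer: -233/152 ≈ -1.5329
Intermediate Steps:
B(r) = 2 + r**2 + 57*r
-1398/B(-1*70) = -1398/(2 + (-1*70)**2 + 57*(-1*70)) = -1398/(2 + (-70)**2 + 57*(-70)) = -1398/(2 + 4900 - 3990) = -1398/912 = -1398*1/912 = -233/152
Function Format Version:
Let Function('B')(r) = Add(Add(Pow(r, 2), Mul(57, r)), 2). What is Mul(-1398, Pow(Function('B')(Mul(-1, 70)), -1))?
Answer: Rational(-233, 152) ≈ -1.5329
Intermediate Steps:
Function('B')(r) = Add(2, Pow(r, 2), Mul(57, r))
Mul(-1398, Pow(Function('B')(Mul(-1, 70)), -1)) = Mul(-1398, Pow(Add(2, Pow(Mul(-1, 70), 2), Mul(57, Mul(-1, 70))), -1)) = Mul(-1398, Pow(Add(2, Pow(-70, 2), Mul(57, -70)), -1)) = Mul(-1398, Pow(Add(2, 4900, -3990), -1)) = Mul(-1398, Pow(912, -1)) = Mul(-1398, Rational(1, 912)) = Rational(-233, 152)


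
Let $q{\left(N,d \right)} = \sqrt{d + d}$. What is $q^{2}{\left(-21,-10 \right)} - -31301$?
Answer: $31281$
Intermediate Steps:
$q{\left(N,d \right)} = \sqrt{2} \sqrt{d}$ ($q{\left(N,d \right)} = \sqrt{2 d} = \sqrt{2} \sqrt{d}$)
$q^{2}{\left(-21,-10 \right)} - -31301 = \left(\sqrt{2} \sqrt{-10}\right)^{2} - -31301 = \left(\sqrt{2} i \sqrt{10}\right)^{2} + 31301 = \left(2 i \sqrt{5}\right)^{2} + 31301 = -20 + 31301 = 31281$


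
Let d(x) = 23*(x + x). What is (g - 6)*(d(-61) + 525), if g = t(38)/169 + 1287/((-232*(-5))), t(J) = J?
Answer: 2086332617/196040 ≈ 10642.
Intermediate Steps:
d(x) = 46*x (d(x) = 23*(2*x) = 46*x)
g = 261583/196040 (g = 38/169 + 1287/((-232*(-5))) = 38*(1/169) + 1287/1160 = 38/169 + 1287*(1/1160) = 38/169 + 1287/1160 = 261583/196040 ≈ 1.3343)
(g - 6)*(d(-61) + 525) = (261583/196040 - 6)*(46*(-61) + 525) = -914657*(-2806 + 525)/196040 = -914657/196040*(-2281) = 2086332617/196040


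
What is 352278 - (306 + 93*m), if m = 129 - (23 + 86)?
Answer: 350112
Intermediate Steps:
m = 20 (m = 129 - 1*109 = 129 - 109 = 20)
352278 - (306 + 93*m) = 352278 - (306 + 93*20) = 352278 - (306 + 1860) = 352278 - 1*2166 = 352278 - 2166 = 350112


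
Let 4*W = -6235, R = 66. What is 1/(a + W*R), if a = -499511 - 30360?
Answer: -2/1265497 ≈ -1.5804e-6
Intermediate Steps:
W = -6235/4 (W = (¼)*(-6235) = -6235/4 ≈ -1558.8)
a = -529871
1/(a + W*R) = 1/(-529871 - 6235/4*66) = 1/(-529871 - 205755/2) = 1/(-1265497/2) = -2/1265497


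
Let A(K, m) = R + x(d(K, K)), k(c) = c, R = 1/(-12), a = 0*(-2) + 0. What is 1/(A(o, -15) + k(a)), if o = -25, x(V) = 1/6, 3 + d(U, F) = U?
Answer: 12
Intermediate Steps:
d(U, F) = -3 + U
x(V) = 1/6
a = 0 (a = 0 + 0 = 0)
R = -1/12 ≈ -0.083333
A(K, m) = 1/12 (A(K, m) = -1/12 + 1/6 = 1/12)
1/(A(o, -15) + k(a)) = 1/(1/12 + 0) = 1/(1/12) = 12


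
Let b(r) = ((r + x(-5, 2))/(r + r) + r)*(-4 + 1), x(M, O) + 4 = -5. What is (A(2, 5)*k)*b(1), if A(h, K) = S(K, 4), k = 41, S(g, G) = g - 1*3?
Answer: 738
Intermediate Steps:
x(M, O) = -9 (x(M, O) = -4 - 5 = -9)
S(g, G) = -3 + g (S(g, G) = g - 3 = -3 + g)
A(h, K) = -3 + K
b(r) = -3*r - 3*(-9 + r)/(2*r) (b(r) = ((r - 9)/(r + r) + r)*(-4 + 1) = ((-9 + r)/((2*r)) + r)*(-3) = ((-9 + r)*(1/(2*r)) + r)*(-3) = ((-9 + r)/(2*r) + r)*(-3) = (r + (-9 + r)/(2*r))*(-3) = -3*r - 3*(-9 + r)/(2*r))
(A(2, 5)*k)*b(1) = ((-3 + 5)*41)*(-3/2 - 3*1 + (27/2)/1) = (2*41)*(-3/2 - 3 + (27/2)*1) = 82*(-3/2 - 3 + 27/2) = 82*9 = 738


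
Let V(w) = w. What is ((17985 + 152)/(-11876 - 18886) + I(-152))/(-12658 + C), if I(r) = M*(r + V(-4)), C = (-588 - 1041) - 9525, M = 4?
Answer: 19213625/732504744 ≈ 0.026230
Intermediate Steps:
C = -11154 (C = -1629 - 9525 = -11154)
I(r) = -16 + 4*r (I(r) = 4*(r - 4) = 4*(-4 + r) = -16 + 4*r)
((17985 + 152)/(-11876 - 18886) + I(-152))/(-12658 + C) = ((17985 + 152)/(-11876 - 18886) + (-16 + 4*(-152)))/(-12658 - 11154) = (18137/(-30762) + (-16 - 608))/(-23812) = (18137*(-1/30762) - 624)*(-1/23812) = (-18137/30762 - 624)*(-1/23812) = -19213625/30762*(-1/23812) = 19213625/732504744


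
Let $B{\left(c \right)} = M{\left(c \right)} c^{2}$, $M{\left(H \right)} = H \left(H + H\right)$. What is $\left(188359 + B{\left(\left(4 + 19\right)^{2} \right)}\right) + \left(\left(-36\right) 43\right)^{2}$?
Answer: $156624555225$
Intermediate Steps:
$M{\left(H \right)} = 2 H^{2}$ ($M{\left(H \right)} = H 2 H = 2 H^{2}$)
$B{\left(c \right)} = 2 c^{4}$ ($B{\left(c \right)} = 2 c^{2} c^{2} = 2 c^{4}$)
$\left(188359 + B{\left(\left(4 + 19\right)^{2} \right)}\right) + \left(\left(-36\right) 43\right)^{2} = \left(188359 + 2 \left(\left(4 + 19\right)^{2}\right)^{4}\right) + \left(\left(-36\right) 43\right)^{2} = \left(188359 + 2 \left(23^{2}\right)^{4}\right) + \left(-1548\right)^{2} = \left(188359 + 2 \cdot 529^{4}\right) + 2396304 = \left(188359 + 2 \cdot 78310985281\right) + 2396304 = \left(188359 + 156621970562\right) + 2396304 = 156622158921 + 2396304 = 156624555225$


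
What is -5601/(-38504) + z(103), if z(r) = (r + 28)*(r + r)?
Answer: 1039074545/38504 ≈ 26986.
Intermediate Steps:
z(r) = 2*r*(28 + r) (z(r) = (28 + r)*(2*r) = 2*r*(28 + r))
-5601/(-38504) + z(103) = -5601/(-38504) + 2*103*(28 + 103) = -5601*(-1/38504) + 2*103*131 = 5601/38504 + 26986 = 1039074545/38504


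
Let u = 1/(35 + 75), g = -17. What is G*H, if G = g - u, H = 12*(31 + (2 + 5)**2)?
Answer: -179616/11 ≈ -16329.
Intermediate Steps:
u = 1/110 ≈ 0.0090909
H = 960 (H = 12*(31 + 7**2) = 12*(31 + 49) = 12*80 = 960)
G = -1871/110 (G = -17 - 1*1/110 = -17 - 1/110 = -1871/110 ≈ -17.009)
G*H = -1871/110*960 = -179616/11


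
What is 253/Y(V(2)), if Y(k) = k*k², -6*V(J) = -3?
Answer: 2024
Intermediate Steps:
V(J) = ½ (V(J) = -⅙*(-3) = ½)
Y(k) = k³
253/Y(V(2)) = 253/((½)³) = 253/(⅛) = 253*8 = 2024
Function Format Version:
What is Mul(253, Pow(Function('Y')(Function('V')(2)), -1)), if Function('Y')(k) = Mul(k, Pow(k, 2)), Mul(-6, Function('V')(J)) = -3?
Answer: 2024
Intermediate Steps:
Function('V')(J) = Rational(1, 2) (Function('V')(J) = Mul(Rational(-1, 6), -3) = Rational(1, 2))
Function('Y')(k) = Pow(k, 3)
Mul(253, Pow(Function('Y')(Function('V')(2)), -1)) = Mul(253, Pow(Pow(Rational(1, 2), 3), -1)) = Mul(253, Pow(Rational(1, 8), -1)) = Mul(253, 8) = 2024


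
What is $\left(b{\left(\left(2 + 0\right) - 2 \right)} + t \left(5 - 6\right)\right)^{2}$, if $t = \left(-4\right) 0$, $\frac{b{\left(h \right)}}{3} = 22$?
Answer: $4356$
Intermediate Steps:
$b{\left(h \right)} = 66$ ($b{\left(h \right)} = 3 \cdot 22 = 66$)
$t = 0$
$\left(b{\left(\left(2 + 0\right) - 2 \right)} + t \left(5 - 6\right)\right)^{2} = \left(66 + 0 \left(5 - 6\right)\right)^{2} = \left(66 + 0 \left(-1\right)\right)^{2} = \left(66 + 0\right)^{2} = 66^{2} = 4356$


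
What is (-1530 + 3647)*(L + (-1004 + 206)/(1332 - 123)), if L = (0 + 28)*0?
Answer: -563122/403 ≈ -1397.3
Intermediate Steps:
L = 0 (L = 28*0 = 0)
(-1530 + 3647)*(L + (-1004 + 206)/(1332 - 123)) = (-1530 + 3647)*(0 + (-1004 + 206)/(1332 - 123)) = 2117*(0 - 798/1209) = 2117*(0 - 798*1/1209) = 2117*(0 - 266/403) = 2117*(-266/403) = -563122/403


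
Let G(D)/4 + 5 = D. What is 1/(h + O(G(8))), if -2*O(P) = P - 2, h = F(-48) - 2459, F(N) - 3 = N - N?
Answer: -1/2461 ≈ -0.00040634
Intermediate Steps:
F(N) = 3 (F(N) = 3 + (N - N) = 3 + 0 = 3)
G(D) = -20 + 4*D
h = -2456 (h = 3 - 2459 = -2456)
O(P) = 1 - P/2 (O(P) = -(P - 2)/2 = -(-2 + P)/2 = 1 - P/2)
1/(h + O(G(8))) = 1/(-2456 + (1 - (-20 + 4*8)/2)) = 1/(-2456 + (1 - (-20 + 32)/2)) = 1/(-2456 + (1 - 1/2*12)) = 1/(-2456 + (1 - 6)) = 1/(-2456 - 5) = 1/(-2461) = -1/2461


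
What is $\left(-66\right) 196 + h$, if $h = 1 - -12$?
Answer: $-12923$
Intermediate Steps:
$h = 13$ ($h = 1 + 12 = 13$)
$\left(-66\right) 196 + h = \left(-66\right) 196 + 13 = -12936 + 13 = -12923$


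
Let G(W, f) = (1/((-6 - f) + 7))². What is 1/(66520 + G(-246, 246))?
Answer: 60025/3992863001 ≈ 1.5033e-5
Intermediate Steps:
G(W, f) = (1 - f)⁻² (G(W, f) = (1/(1 - f))² = (1 - f)⁻²)
1/(66520 + G(-246, 246)) = 1/(66520 + (-1 + 246)⁻²) = 1/(66520 + 245⁻²) = 1/(66520 + 1/60025) = 1/(3992863001/60025) = 60025/3992863001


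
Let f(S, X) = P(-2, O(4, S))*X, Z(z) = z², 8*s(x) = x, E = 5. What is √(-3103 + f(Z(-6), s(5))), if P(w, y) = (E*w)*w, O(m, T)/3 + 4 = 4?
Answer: I*√12362/2 ≈ 55.592*I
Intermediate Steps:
O(m, T) = 0 (O(m, T) = -12 + 3*4 = -12 + 12 = 0)
s(x) = x/8
P(w, y) = 5*w² (P(w, y) = (5*w)*w = 5*w²)
f(S, X) = 20*X (f(S, X) = (5*(-2)²)*X = (5*4)*X = 20*X)
√(-3103 + f(Z(-6), s(5))) = √(-3103 + 20*((⅛)*5)) = √(-3103 + 20*(5/8)) = √(-3103 + 25/2) = √(-6181/2) = I*√12362/2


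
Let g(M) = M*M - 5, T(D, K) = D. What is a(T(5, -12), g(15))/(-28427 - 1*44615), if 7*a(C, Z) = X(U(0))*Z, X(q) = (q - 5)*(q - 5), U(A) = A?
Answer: -2750/255647 ≈ -0.010757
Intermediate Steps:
g(M) = -5 + M² (g(M) = M² - 5 = -5 + M²)
X(q) = (-5 + q)² (X(q) = (-5 + q)*(-5 + q) = (-5 + q)²)
a(C, Z) = 25*Z/7 (a(C, Z) = ((-5 + 0)²*Z)/7 = ((-5)²*Z)/7 = (25*Z)/7 = 25*Z/7)
a(T(5, -12), g(15))/(-28427 - 1*44615) = (25*(-5 + 15²)/7)/(-28427 - 1*44615) = (25*(-5 + 225)/7)/(-28427 - 44615) = ((25/7)*220)/(-73042) = (5500/7)*(-1/73042) = -2750/255647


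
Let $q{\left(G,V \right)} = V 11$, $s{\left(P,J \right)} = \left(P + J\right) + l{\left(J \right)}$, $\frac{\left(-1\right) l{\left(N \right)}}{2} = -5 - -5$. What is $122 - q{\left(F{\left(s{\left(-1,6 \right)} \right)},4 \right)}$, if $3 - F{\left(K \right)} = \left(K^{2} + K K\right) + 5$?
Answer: $78$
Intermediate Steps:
$l{\left(N \right)} = 0$ ($l{\left(N \right)} = - 2 \left(-5 - -5\right) = - 2 \left(-5 + 5\right) = \left(-2\right) 0 = 0$)
$s{\left(P,J \right)} = J + P$ ($s{\left(P,J \right)} = \left(P + J\right) + 0 = \left(J + P\right) + 0 = J + P$)
$F{\left(K \right)} = -2 - 2 K^{2}$ ($F{\left(K \right)} = 3 - \left(\left(K^{2} + K K\right) + 5\right) = 3 - \left(\left(K^{2} + K^{2}\right) + 5\right) = 3 - \left(2 K^{2} + 5\right) = 3 - \left(5 + 2 K^{2}\right) = -2 - 2 K^{2}$)
$q{\left(G,V \right)} = 11 V$
$122 - q{\left(F{\left(s{\left(-1,6 \right)} \right)},4 \right)} = 122 - 11 \cdot 4 = 122 - 44 = 78$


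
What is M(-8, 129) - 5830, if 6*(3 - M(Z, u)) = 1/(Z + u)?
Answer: -4230403/726 ≈ -5827.0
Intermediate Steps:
M(Z, u) = 3 - 1/(6*(Z + u))
M(-8, 129) - 5830 = (-⅙ + 3*(-8) + 3*129)/(-8 + 129) - 5830 = (-⅙ - 24 + 387)/121 - 5830 = (1/121)*(2177/6) - 5830 = 2177/726 - 5830 = -4230403/726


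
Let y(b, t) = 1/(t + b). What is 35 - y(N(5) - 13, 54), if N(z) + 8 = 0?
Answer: 1154/33 ≈ 34.970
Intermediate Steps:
N(z) = -8 (N(z) = -8 + 0 = -8)
y(b, t) = 1/(b + t)
35 - y(N(5) - 13, 54) = 35 - 1/((-8 - 13) + 54) = 35 - 1/(-21 + 54) = 35 - 1/33 = 1154/33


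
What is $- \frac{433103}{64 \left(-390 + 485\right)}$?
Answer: $- \frac{433103}{6080} \approx -71.234$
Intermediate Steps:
$- \frac{433103}{64 \left(-390 + 485\right)} = - \frac{433103}{64 \cdot 95} = - \frac{433103}{6080}$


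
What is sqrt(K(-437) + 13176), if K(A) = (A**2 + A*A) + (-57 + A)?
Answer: 2*sqrt(98655) ≈ 628.19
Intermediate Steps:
K(A) = -57 + A + 2*A**2 (K(A) = (A**2 + A**2) + (-57 + A) = 2*A**2 + (-57 + A) = -57 + A + 2*A**2)
sqrt(K(-437) + 13176) = sqrt((-57 - 437 + 2*(-437)**2) + 13176) = sqrt((-57 - 437 + 2*190969) + 13176) = sqrt((-57 - 437 + 381938) + 13176) = sqrt(381444 + 13176) = sqrt(394620) = 2*sqrt(98655)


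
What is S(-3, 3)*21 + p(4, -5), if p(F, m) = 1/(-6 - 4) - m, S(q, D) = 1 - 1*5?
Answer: -791/10 ≈ -79.100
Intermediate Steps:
S(q, D) = -4 (S(q, D) = 1 - 5 = -4)
p(F, m) = -1/10 - m (p(F, m) = 1/(-10) - m = -1/10 - m)
S(-3, 3)*21 + p(4, -5) = -4*21 + (-1/10 - 1*(-5)) = -84 + (-1/10 + 5) = -84 + 49/10 = -791/10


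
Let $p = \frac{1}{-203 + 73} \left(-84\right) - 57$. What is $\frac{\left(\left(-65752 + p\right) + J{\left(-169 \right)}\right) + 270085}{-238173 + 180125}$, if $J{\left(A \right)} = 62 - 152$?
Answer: $- \frac{3318033}{943280} \approx -3.5175$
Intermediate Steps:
$J{\left(A \right)} = -90$ ($J{\left(A \right)} = 62 - 152 = -90$)
$p = - \frac{3663}{65}$ ($p = \frac{1}{-130} \left(-84\right) - 57 = \left(- \frac{1}{130}\right) \left(-84\right) - 57 = \frac{42}{65} - 57 = - \frac{3663}{65} \approx -56.354$)
$\frac{\left(\left(-65752 + p\right) + J{\left(-169 \right)}\right) + 270085}{-238173 + 180125} = \frac{\left(\left(-65752 - \frac{3663}{65}\right) - 90\right) + 270085}{-238173 + 180125} = \frac{\left(- \frac{4277543}{65} - 90\right) + 270085}{-58048} = \left(- \frac{4283393}{65} + 270085\right) \left(- \frac{1}{58048}\right) = \frac{13272132}{65} \left(- \frac{1}{58048}\right) = - \frac{3318033}{943280}$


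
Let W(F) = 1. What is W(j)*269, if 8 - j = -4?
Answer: 269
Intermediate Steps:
j = 12 (j = 8 - 1*(-4) = 8 + 4 = 12)
W(j)*269 = 1*269 = 269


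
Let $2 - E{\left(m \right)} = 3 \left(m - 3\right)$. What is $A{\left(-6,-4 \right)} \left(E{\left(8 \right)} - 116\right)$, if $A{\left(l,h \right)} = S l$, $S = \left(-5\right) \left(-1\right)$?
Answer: $3870$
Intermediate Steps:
$S = 5$
$A{\left(l,h \right)} = 5 l$
$E{\left(m \right)} = 11 - 3 m$ ($E{\left(m \right)} = 2 - 3 \left(m - 3\right) = 2 - 3 \left(-3 + m\right) = 2 - \left(-9 + 3 m\right) = 11 - 3 m$)
$A{\left(-6,-4 \right)} \left(E{\left(8 \right)} - 116\right) = 5 \left(-6\right) \left(\left(11 - 24\right) - 116\right) = - 30 \left(\left(11 - 24\right) - 116\right) = - 30 \left(-13 - 116\right) = \left(-30\right) \left(-129\right) = 3870$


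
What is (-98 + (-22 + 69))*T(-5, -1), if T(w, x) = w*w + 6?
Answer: -1581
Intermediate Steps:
T(w, x) = 6 + w**2 (T(w, x) = w**2 + 6 = 6 + w**2)
(-98 + (-22 + 69))*T(-5, -1) = (-98 + (-22 + 69))*(6 + (-5)**2) = (-98 + 47)*(6 + 25) = -51*31 = -1581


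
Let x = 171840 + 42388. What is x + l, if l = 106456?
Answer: 320684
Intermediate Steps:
x = 214228
x + l = 214228 + 106456 = 320684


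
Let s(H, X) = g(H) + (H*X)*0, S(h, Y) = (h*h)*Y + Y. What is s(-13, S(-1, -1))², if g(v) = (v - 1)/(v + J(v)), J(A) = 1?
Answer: 49/36 ≈ 1.3611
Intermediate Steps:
g(v) = (-1 + v)/(1 + v) (g(v) = (v - 1)/(v + 1) = (-1 + v)/(1 + v))
S(h, Y) = Y + Y*h² (S(h, Y) = h²*Y + Y = Y*h² + Y = Y + Y*h²)
s(H, X) = (-1 + H)/(1 + H) (s(H, X) = (-1 + H)/(1 + H) + (H*X)*0 = (-1 + H)/(1 + H) + 0 = (-1 + H)/(1 + H))
s(-13, S(-1, -1))² = ((-1 - 13)/(1 - 13))² = (-14/(-12))² = (-1/12*(-14))² = (7/6)² = 49/36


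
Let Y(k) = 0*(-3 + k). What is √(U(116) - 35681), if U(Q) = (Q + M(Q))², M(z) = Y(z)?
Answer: 5*I*√889 ≈ 149.08*I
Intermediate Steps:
Y(k) = 0
M(z) = 0
U(Q) = Q² (U(Q) = (Q + 0)² = Q²)
√(U(116) - 35681) = √(116² - 35681) = √(13456 - 35681) = √(-22225) = 5*I*√889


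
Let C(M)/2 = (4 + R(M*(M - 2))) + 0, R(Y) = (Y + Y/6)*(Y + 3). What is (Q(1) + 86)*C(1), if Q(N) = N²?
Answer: 290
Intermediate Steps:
R(Y) = 7*Y*(3 + Y)/6 (R(Y) = (Y + Y*(⅙))*(3 + Y) = (Y + Y/6)*(3 + Y) = (7*Y/6)*(3 + Y) = 7*Y*(3 + Y)/6)
C(M) = 8 + 7*M*(-2 + M)*(3 + M*(-2 + M))/3 (C(M) = 2*((4 + 7*(M*(M - 2))*(3 + M*(M - 2))/6) + 0) = 2*((4 + 7*(M*(-2 + M))*(3 + M*(-2 + M))/6) + 0) = 2*((4 + 7*M*(-2 + M)*(3 + M*(-2 + M))/6) + 0) = 2*(4 + 7*M*(-2 + M)*(3 + M*(-2 + M))/6) = 8 + 7*M*(-2 + M)*(3 + M*(-2 + M))/3)
(Q(1) + 86)*C(1) = (1² + 86)*(8 + (7/3)*1*(-2 + 1)*(3 + 1*(-2 + 1))) = (1 + 86)*(8 + (7/3)*1*(-1)*(3 + 1*(-1))) = 87*(8 + (7/3)*1*(-1)*(3 - 1)) = 87*(8 + (7/3)*1*(-1)*2) = 87*(8 - 14/3) = 87*(10/3) = 290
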